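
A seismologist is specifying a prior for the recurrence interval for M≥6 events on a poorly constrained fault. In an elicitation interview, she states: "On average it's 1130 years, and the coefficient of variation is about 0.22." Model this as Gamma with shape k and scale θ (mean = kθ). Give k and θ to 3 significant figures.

k ≈ 20.7, θ ≈ 54.7

For Gamma(k, scale θ): mean = kθ, variance = kθ², so CV = 1/√k.
CV = 0.22, hence k = 1/CV² = 20.7.
Then θ = mean/k = 1130/20.7 = 54.7.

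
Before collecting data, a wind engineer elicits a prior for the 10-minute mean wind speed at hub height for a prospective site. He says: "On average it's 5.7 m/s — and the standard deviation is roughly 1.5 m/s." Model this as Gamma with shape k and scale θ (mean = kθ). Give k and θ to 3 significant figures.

For Gamma(k, scale θ): mean = kθ, variance = kθ², so CV = 1/√k.
CV = SD/mean = 1.5/5.7 = 0.2632, hence k = 1/CV² = 14.4.
Then θ = mean/k = 5.7/14.4 = 0.395.

k ≈ 14.4, θ ≈ 0.395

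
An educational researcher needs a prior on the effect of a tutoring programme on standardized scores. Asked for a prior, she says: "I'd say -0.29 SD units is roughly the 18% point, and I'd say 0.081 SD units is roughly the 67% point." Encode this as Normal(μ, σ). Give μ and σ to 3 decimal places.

The p-quantile of Normal(μ,σ) is μ + z_p·σ, with z_{0.18} = -0.9154 and z_{0.67} = 0.4399.
Eliminate σ: μ = (z₂·x₁ − z₁·x₂)/(z₂ − z₁) = (0.4399·-0.29 − (-0.9154)·0.081)/1.355 = -0.039.
Then σ = (x₂ − x₁)/(z₂ − z₁) = (0.081 − -0.29)/1.355 = 0.274.

μ = -0.039, σ = 0.274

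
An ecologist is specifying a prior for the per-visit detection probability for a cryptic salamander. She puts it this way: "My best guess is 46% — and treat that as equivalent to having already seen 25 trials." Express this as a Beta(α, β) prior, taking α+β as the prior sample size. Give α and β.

Under the effective-sample-size interpretation, Beta(α, β) has prior mean α/(α+β) and prior sample size α+β.
So α+β = 25 and α/(α+β) = 0.46, giving α = 0.46·25 = 11.5 and β = 25 − 11.5 = 13.5.

α = 11.5, β = 13.5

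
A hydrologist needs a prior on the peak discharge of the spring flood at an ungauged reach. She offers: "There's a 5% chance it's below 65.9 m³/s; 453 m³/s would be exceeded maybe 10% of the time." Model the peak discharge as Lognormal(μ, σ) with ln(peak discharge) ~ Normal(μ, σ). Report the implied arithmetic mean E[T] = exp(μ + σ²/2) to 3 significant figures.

E[T] ≈ 242 m³/s

If T ~ Lognormal(μ,σ) then ln T ~ Normal(μ,σ), so the p-quantile of ln T is μ + z_p·σ.
ln(65.9) = 4.188 and ln(453) = 6.116; z_{0.05} = -1.645, z_{0.9} = 1.282.
σ = (6.116 − 4.188)/(1.282 − (-1.645)) = 0.659.
μ = 4.188 − (-1.645)·0.659 = 5.272.
E[T] = exp(μ + σ²/2) = exp(5.272 + 0.2170) = 242 m³/s.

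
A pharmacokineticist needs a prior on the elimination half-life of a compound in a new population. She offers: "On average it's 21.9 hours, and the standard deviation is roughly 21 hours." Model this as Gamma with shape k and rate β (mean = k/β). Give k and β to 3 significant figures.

k ≈ 1.09, β ≈ 0.0497

For Gamma(k, rate β): mean = k/β, variance = k/β², so CV = 1/√k.
CV = SD/mean = 21/21.9 = 0.9589, hence k = 1/CV² = 1.09.
Then β = k/mean = 1.09/21.9 = 0.0497.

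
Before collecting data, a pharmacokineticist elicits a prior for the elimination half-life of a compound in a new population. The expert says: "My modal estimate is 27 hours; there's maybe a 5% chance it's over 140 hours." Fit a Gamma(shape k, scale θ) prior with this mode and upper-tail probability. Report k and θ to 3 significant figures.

Gamma(k,θ) with k>1 has mode (k−1)θ, so θ = 27/(k−1).
Need P(X < 140) = 0.95 with θ tied to k this way. Start at k = 2, θ = 27: P(X<140) ≈ 0.965.
Too high — lower k to spread out. Iterating converges to k ≈ 1.88.
Then θ = 27/(1.88−1) ≈ 30.8.

k ≈ 1.88, θ ≈ 30.8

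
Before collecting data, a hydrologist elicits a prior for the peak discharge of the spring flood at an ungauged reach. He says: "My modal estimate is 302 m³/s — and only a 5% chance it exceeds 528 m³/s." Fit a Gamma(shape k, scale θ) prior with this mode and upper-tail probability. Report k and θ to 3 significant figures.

Gamma(k,θ) with k>1 has mode (k−1)θ, so θ = 302/(k−1).
Need P(X < 528) = 0.95 with θ tied to k this way. Start at k = 2, θ = 302: P(X<528) ≈ 0.522.
Too low — raise k to concentrate. Iterating converges to k ≈ 9.94.
Then θ = 302/(9.94−1) ≈ 33.8.

k ≈ 9.94, θ ≈ 33.8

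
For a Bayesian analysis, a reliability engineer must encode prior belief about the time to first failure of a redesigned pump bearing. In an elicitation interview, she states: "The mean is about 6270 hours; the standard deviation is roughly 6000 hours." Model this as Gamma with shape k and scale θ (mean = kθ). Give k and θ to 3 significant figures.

k ≈ 1.09, θ ≈ 5740

For Gamma(k, scale θ): mean = kθ, variance = kθ², so CV = 1/√k.
CV = SD/mean = 6000/6270 = 0.9569, hence k = 1/CV² = 1.09.
Then θ = mean/k = 6270/1.09 = 5740.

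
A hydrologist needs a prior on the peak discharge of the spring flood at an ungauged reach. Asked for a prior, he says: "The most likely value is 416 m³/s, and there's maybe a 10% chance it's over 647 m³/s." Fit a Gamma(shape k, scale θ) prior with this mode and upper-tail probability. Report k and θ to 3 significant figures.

Gamma(k,θ) with k>1 has mode (k−1)θ, so θ = 416/(k−1).
Need P(X < 647) = 0.9 with θ tied to k this way. Start at k = 2, θ = 416: P(X<647) ≈ 0.461.
Too low — raise k to concentrate. Iterating converges to k ≈ 10.6.
Then θ = 416/(10.6−1) ≈ 43.4.

k ≈ 10.6, θ ≈ 43.4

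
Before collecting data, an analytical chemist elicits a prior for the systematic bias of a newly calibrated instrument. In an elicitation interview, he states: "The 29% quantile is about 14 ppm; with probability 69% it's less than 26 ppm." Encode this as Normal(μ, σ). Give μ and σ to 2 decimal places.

The p-quantile of Normal(μ,σ) is μ + z_p·σ, with z_{0.29} = -0.5534 and z_{0.69} = 0.4959.
Eliminate σ: μ = (z₂·x₁ − z₁·x₂)/(z₂ − z₁) = (0.4959·14 − (-0.5534)·26)/1.049 = 20.33.
Then σ = (x₂ − x₁)/(z₂ − z₁) = (26 − 14)/1.049 = 11.44.

μ = 20.33, σ = 11.44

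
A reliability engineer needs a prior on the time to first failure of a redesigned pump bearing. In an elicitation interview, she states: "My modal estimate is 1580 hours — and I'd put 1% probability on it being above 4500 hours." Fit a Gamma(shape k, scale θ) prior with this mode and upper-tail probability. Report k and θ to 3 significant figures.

k ≈ 5.16, θ ≈ 380

Gamma(k,θ) with k>1 has mode (k−1)θ, so θ = 1580/(k−1).
Need P(X < 4500) = 0.99 with θ tied to k this way. Start at k = 2, θ = 1580: P(X<4500) ≈ 0.777.
Too low — raise k to concentrate. Iterating converges to k ≈ 5.16.
Then θ = 1580/(5.16−1) ≈ 380.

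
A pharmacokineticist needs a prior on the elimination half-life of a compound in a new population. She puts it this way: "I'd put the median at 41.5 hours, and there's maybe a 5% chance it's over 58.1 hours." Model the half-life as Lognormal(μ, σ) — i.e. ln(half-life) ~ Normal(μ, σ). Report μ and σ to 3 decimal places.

μ ≈ 3.726, σ ≈ 0.205

If T ~ Lognormal(μ,σ) then ln T ~ Normal(μ,σ), so the p-quantile of ln T is μ + z_p·σ.
ln(41.5) = 3.726 and ln(58.1) = 4.062; z_{0.5} = 0, z_{0.95} = 1.645.
σ = (4.062 − 3.726)/(1.645 − (0)) = 0.205.
μ = 3.726 − (0)·0.205 = 3.726.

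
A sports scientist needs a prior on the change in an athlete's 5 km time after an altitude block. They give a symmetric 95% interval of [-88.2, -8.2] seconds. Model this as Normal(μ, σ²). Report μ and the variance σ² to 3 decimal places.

A symmetric 95% interval runs μ ± z·σ with z = 1.96.
Half-width = 40, so σ = 40/1.96 = 20.4085 and σ² = 416.508.
μ is the interval midpoint, -48.200.

μ = -48.200, σ² = 416.508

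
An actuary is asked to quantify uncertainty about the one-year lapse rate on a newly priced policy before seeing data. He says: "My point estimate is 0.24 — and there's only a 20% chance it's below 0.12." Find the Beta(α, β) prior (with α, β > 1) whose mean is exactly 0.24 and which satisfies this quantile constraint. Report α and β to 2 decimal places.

α ≈ 2.21, β ≈ 7.01

With mean 0.24 fixed, write α = 0.24s, β = 0.76s where s = α+β.
Need P(θ < 0.12) = 0.2 under Beta(0.24s, 0.76s). Normal approximation: (q−m)/√(m(1−m)/s) ≈ z_{0.2} = -0.842, so s ≈ 0.24·0.76·(-0.842)²/(0.12−0.24)² = 9.0.
At s = 9.0: P(θ<0.12) ≈ 0.205. Adjusting to match 0.2 gives s ≈ 9.22.
So α = 0.24·9.22 ≈ 2.21, β = 0.76·9.22 ≈ 7.01.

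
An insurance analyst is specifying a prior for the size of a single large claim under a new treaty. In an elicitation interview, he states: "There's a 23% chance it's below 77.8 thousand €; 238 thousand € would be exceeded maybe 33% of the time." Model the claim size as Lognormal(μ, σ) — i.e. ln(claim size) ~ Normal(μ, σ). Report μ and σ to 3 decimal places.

If T ~ Lognormal(μ,σ) then ln T ~ Normal(μ,σ), so the p-quantile of ln T is μ + z_p·σ.
ln(77.8) = 4.354 and ln(238) = 5.472; z_{0.23} = -0.7388, z_{0.67} = 0.4399.
σ = (5.472 − 4.354)/(0.4399 − (-0.7388)) = 0.949.
μ = 4.354 − (-0.7388)·0.949 = 5.055.

μ ≈ 5.055, σ ≈ 0.949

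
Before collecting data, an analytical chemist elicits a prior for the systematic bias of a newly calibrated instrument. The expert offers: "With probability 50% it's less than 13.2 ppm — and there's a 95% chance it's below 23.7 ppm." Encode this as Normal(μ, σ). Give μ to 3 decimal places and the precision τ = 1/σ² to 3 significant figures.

The p-quantile of Normal(μ,σ) is μ + z_p·σ, with z_{0.5} = 0 and z_{0.95} = 1.645.
Eliminate σ: μ = (z₂·x₁ − z₁·x₂)/(z₂ − z₁) = (1.645·13.2 − (0)·23.7)/1.645 = 13.200.
Then σ = (x₂ − x₁)/(z₂ − z₁) = (23.7 − 13.2)/1.645 = 6.384.
Precision τ = 1/σ² = 1/6.384² = 0.0245.

μ = 13.200, τ = 0.0245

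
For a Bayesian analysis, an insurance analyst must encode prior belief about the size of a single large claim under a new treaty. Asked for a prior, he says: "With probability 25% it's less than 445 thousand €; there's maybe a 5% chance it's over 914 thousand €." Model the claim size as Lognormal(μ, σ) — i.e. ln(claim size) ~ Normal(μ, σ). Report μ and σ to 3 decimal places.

If T ~ Lognormal(μ,σ) then ln T ~ Normal(μ,σ), so the p-quantile of ln T is μ + z_p·σ.
ln(445) = 6.098 and ln(914) = 6.818; z_{0.25} = -0.6745, z_{0.95} = 1.645.
σ = (6.818 − 6.098)/(1.645 − (-0.6745)) = 0.310.
μ = 6.098 − (-0.6745)·0.310 = 6.307.

μ ≈ 6.307, σ ≈ 0.310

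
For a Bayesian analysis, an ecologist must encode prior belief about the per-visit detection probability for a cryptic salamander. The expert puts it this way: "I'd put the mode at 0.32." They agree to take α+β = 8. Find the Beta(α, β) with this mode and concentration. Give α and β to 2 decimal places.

For α,β > 1 the Beta mode is (α−1)/(α+β−2). With α+β = 8, the mode is (α−1)/6.
Set (α−1)/6 = 0.32 → α = 1 + 0.32·6 = 2.92.
β = 8 − α = 5.08.

α = 2.92, β = 5.08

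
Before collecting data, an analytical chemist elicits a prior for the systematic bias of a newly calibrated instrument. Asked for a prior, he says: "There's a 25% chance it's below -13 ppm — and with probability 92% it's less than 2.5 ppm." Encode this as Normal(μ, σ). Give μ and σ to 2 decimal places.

μ = -7.97, σ = 7.45

The p-quantile of Normal(μ,σ) is μ + z_p·σ, with z_{0.25} = -0.6745 and z_{0.92} = 1.405.
Eliminate σ: μ = (z₂·x₁ − z₁·x₂)/(z₂ − z₁) = (1.405·-13 − (-0.6745)·2.5)/2.08 = -7.97.
Then σ = (x₂ − x₁)/(z₂ − z₁) = (2.5 − -13)/2.08 = 7.45.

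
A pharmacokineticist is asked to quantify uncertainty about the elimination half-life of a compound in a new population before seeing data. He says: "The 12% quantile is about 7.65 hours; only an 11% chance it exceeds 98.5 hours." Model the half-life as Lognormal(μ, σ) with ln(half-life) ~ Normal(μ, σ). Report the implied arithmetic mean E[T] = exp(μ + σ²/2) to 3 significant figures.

E[T] ≈ 47 hours

If T ~ Lognormal(μ,σ) then ln T ~ Normal(μ,σ), so the p-quantile of ln T is μ + z_p·σ.
ln(7.65) = 2.035 and ln(98.5) = 4.59; z_{0.12} = -1.175, z_{0.89} = 1.227.
σ = (4.59 − 2.035)/(1.227 − (-1.175)) = 1.064.
μ = 2.035 − (-1.175)·1.064 = 3.285.
E[T] = exp(μ + σ²/2) = exp(3.285 + 0.5661) = 47 hours.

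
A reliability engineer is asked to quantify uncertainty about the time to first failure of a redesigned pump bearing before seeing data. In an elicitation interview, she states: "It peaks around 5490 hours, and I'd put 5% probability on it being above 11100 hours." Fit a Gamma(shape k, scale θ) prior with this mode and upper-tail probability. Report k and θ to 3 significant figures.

Gamma(k,θ) with k>1 has mode (k−1)θ, so θ = 5490/(k−1).
Need P(X < 11100) = 0.95 with θ tied to k this way. Start at k = 2, θ = 5490: P(X<11100) ≈ 0.600.
Too low — raise k to concentrate. Iterating converges to k ≈ 6.59.
Then θ = 5490/(6.59−1) ≈ 983.

k ≈ 6.59, θ ≈ 983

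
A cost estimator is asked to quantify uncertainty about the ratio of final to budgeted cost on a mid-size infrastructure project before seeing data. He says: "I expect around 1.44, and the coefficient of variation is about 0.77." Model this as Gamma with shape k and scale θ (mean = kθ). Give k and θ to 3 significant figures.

For Gamma(k, scale θ): mean = kθ, variance = kθ², so CV = 1/√k.
CV = 0.77, hence k = 1/CV² = 1.69.
Then θ = mean/k = 1.44/1.69 = 0.854.

k ≈ 1.69, θ ≈ 0.854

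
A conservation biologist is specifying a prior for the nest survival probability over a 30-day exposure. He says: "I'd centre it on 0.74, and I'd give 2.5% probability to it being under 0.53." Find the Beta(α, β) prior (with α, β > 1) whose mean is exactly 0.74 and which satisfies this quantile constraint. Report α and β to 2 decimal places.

α ≈ 14.42, β ≈ 5.07

With mean 0.74 fixed, write α = 0.74s, β = 0.26s where s = α+β.
Need P(θ < 0.53) = 0.025 under Beta(0.74s, 0.26s). Normal approximation: (q−m)/√(m(1−m)/s) ≈ z_{0.025} = -1.96, so s ≈ 0.74·0.26·(-1.96)²/(0.53−0.74)² = 16.8.
At s = 16.8: P(θ<0.53) ≈ 0.034. Adjusting to match 0.025 gives s ≈ 19.48.
So α = 0.74·19.48 ≈ 14.42, β = 0.26·19.48 ≈ 5.07.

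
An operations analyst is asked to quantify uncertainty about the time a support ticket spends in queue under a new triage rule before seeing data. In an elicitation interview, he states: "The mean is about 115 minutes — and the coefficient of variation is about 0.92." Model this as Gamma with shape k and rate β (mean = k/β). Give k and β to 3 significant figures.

k ≈ 1.18, β ≈ 0.0103

For Gamma(k, rate β): mean = k/β, variance = k/β², so CV = 1/√k.
CV = 0.92, hence k = 1/CV² = 1.18.
Then β = k/mean = 1.18/115 = 0.0103.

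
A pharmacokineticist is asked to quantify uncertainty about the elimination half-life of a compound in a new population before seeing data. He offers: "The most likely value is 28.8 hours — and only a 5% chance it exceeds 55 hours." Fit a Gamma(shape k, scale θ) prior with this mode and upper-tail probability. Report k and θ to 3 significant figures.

Gamma(k,θ) with k>1 has mode (k−1)θ, so θ = 28.8/(k−1).
Need P(X < 55) = 0.95 with θ tied to k this way. Start at k = 2, θ = 28.8: P(X<55) ≈ 0.569.
Too low — raise k to concentrate. Iterating converges to k ≈ 7.64.
Then θ = 28.8/(7.64−1) ≈ 4.34.

k ≈ 7.64, θ ≈ 4.34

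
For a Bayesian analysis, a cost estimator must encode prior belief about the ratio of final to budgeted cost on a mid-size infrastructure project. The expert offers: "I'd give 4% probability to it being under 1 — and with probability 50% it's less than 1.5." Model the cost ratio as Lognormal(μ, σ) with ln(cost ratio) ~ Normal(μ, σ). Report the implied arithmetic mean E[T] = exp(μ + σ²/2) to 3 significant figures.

If T ~ Lognormal(μ,σ) then ln T ~ Normal(μ,σ), so the p-quantile of ln T is μ + z_p·σ.
ln(1) = 0 and ln(1.5) = 0.4055; z_{0.04} = -1.751, z_{0.5} = 0.
σ = (0.4055 − 0)/(0 − (-1.751)) = 0.232.
μ = 0 − (-1.751)·0.232 = 0.405.
E[T] = exp(μ + σ²/2) = exp(0.405 + 0.0268) = 1.54.

E[T] ≈ 1.54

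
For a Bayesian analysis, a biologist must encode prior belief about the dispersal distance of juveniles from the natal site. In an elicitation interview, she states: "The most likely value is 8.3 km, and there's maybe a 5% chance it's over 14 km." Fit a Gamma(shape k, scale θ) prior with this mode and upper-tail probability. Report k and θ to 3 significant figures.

k ≈ 11.2, θ ≈ 0.812

Gamma(k,θ) with k>1 has mode (k−1)θ, so θ = 8.3/(k−1).
Need P(X < 14) = 0.95 with θ tied to k this way. Start at k = 2, θ = 8.3: P(X<14) ≈ 0.503.
Too low — raise k to concentrate. Iterating converges to k ≈ 11.2.
Then θ = 8.3/(11.2−1) ≈ 0.812.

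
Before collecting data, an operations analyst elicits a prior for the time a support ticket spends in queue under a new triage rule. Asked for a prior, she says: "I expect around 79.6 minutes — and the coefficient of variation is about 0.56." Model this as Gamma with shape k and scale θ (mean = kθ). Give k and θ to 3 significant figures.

For Gamma(k, scale θ): mean = kθ, variance = kθ², so CV = 1/√k.
CV = 0.56, hence k = 1/CV² = 3.19.
Then θ = mean/k = 79.6/3.19 = 25.

k ≈ 3.19, θ ≈ 25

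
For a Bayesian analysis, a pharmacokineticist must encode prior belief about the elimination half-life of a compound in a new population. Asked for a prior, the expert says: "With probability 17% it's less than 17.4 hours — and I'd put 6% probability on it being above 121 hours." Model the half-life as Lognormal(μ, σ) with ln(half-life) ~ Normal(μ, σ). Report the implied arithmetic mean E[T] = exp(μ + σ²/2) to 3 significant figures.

E[T] ≈ 49 hours

If T ~ Lognormal(μ,σ) then ln T ~ Normal(μ,σ), so the p-quantile of ln T is μ + z_p·σ.
ln(17.4) = 2.856 and ln(121) = 4.796; z_{0.17} = -0.9542, z_{0.94} = 1.555.
σ = (4.796 − 2.856)/(1.555 − (-0.9542)) = 0.773.
μ = 2.856 − (-0.9542)·0.773 = 3.594.
E[T] = exp(μ + σ²/2) = exp(3.594 + 0.2987) = 49 hours.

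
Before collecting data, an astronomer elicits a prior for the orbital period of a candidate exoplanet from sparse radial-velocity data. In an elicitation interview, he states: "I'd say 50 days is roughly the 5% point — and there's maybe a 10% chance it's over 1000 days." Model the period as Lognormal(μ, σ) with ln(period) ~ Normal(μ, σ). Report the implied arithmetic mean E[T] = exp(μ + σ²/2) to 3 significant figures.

E[T] ≈ 455 days

If T ~ Lognormal(μ,σ) then ln T ~ Normal(μ,σ), so the p-quantile of ln T is μ + z_p·σ.
ln(50) = 3.912 and ln(1000) = 6.908; z_{0.05} = -1.645, z_{0.9} = 1.282.
σ = (6.908 − 3.912)/(1.282 − (-1.645)) = 1.024.
μ = 3.912 − (-1.645)·1.024 = 5.596.
E[T] = exp(μ + σ²/2) = exp(5.596 + 0.5240) = 455 days.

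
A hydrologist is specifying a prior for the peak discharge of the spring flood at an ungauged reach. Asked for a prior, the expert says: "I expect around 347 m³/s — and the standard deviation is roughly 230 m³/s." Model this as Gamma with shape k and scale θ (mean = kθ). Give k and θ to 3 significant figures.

k ≈ 2.28, θ ≈ 152

For Gamma(k, scale θ): mean = kθ, variance = kθ², so CV = 1/√k.
CV = SD/mean = 230/347 = 0.6628, hence k = 1/CV² = 2.28.
Then θ = mean/k = 347/2.28 = 152.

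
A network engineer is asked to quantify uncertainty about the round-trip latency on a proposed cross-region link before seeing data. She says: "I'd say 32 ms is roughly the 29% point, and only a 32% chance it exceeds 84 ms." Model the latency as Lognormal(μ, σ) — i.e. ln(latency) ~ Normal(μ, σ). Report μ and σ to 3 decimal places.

If T ~ Lognormal(μ,σ) then ln T ~ Normal(μ,σ), so the p-quantile of ln T is μ + z_p·σ.
ln(32) = 3.466 and ln(84) = 4.431; z_{0.29} = -0.5534, z_{0.68} = 0.4677.
σ = (4.431 − 3.466)/(0.4677 − (-0.5534)) = 0.945.
μ = 3.466 − (-0.5534)·0.945 = 3.989.

μ ≈ 3.989, σ ≈ 0.945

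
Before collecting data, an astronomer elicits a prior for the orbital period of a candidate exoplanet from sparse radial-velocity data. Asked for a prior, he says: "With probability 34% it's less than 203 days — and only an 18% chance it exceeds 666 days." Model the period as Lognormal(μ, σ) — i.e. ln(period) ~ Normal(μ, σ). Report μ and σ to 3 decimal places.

If T ~ Lognormal(μ,σ) then ln T ~ Normal(μ,σ), so the p-quantile of ln T is μ + z_p·σ.
ln(203) = 5.313 and ln(666) = 6.501; z_{0.34} = -0.4125, z_{0.82} = 0.9154.
σ = (6.501 − 5.313)/(0.9154 − (-0.4125)) = 0.895.
μ = 5.313 − (-0.4125)·0.895 = 5.682.

μ ≈ 5.682, σ ≈ 0.895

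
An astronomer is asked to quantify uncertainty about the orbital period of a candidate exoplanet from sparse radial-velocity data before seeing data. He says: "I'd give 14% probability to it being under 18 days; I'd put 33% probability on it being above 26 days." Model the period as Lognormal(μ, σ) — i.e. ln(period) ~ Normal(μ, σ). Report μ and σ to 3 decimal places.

μ ≈ 3.152, σ ≈ 0.242

If T ~ Lognormal(μ,σ) then ln T ~ Normal(μ,σ), so the p-quantile of ln T is μ + z_p·σ.
ln(18) = 2.89 and ln(26) = 3.258; z_{0.14} = -1.08, z_{0.67} = 0.4399.
σ = (3.258 − 2.89)/(0.4399 − (-1.08)) = 0.242.
μ = 2.89 − (-1.08)·0.242 = 3.152.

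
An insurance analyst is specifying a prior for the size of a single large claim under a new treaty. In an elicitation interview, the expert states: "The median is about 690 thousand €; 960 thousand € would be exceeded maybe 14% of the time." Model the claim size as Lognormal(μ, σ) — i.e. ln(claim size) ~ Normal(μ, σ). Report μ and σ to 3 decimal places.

If T ~ Lognormal(μ,σ) then ln T ~ Normal(μ,σ), so the p-quantile of ln T is μ + z_p·σ.
ln(690) = 6.537 and ln(960) = 6.867; z_{0.5} = 0, z_{0.86} = 1.08.
σ = (6.867 − 6.537)/(1.08 − (0)) = 0.306.
μ = 6.537 − (0)·0.306 = 6.537.

μ ≈ 6.537, σ ≈ 0.306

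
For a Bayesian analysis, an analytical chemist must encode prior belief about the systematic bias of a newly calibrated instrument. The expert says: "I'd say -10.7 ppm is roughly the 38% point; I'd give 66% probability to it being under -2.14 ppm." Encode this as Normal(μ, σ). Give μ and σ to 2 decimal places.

μ = -7.06, σ = 11.92

For Normal(μ,σ), the p-quantile is μ + z_p·σ. Here z_{0.38} = -0.3055, z_{0.66} = 0.4125.
So -10.7 = μ − 0.3055σ and -2.14 = μ + 0.4125σ.
Subtracting: σ = (-2.14 − -10.7)/(0.4125 − (-0.3055)) = 11.92.
Then μ = -10.7 − (-0.3055)·11.92 = -7.06.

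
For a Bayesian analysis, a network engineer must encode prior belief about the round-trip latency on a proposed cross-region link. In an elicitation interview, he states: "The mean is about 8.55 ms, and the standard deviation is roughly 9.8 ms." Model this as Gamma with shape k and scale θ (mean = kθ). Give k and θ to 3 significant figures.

For Gamma(k, scale θ): mean = kθ, variance = kθ², so CV = 1/√k.
CV = SD/mean = 9.8/8.55 = 1.146, hence k = 1/CV² = 0.761.
Then θ = mean/k = 8.55/0.761 = 11.2.

k ≈ 0.761, θ ≈ 11.2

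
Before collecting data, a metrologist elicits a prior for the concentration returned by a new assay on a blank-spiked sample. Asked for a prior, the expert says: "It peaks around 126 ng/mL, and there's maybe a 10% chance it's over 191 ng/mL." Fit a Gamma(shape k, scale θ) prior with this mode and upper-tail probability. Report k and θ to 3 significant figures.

Gamma(k,θ) with k>1 has mode (k−1)θ, so θ = 126/(k−1).
Need P(X < 191) = 0.9 with θ tied to k this way. Start at k = 2, θ = 126: P(X<191) ≈ 0.447.
Too low — raise k to concentrate. Iterating converges to k ≈ 11.8.
Then θ = 126/(11.8−1) ≈ 11.7.

k ≈ 11.8, θ ≈ 11.7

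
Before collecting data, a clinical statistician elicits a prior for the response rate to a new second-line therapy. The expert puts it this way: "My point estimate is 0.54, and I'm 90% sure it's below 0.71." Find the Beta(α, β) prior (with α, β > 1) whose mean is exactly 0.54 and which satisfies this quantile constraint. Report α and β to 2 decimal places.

With mean 0.54 fixed, write α = 0.54s, β = 0.46s where s = α+β.
Need P(θ < 0.71) = 0.9 under Beta(0.54s, 0.46s). Normal approximation: (q−m)/√(m(1−m)/s) ≈ z_{0.9} = 1.28, so s ≈ 0.54·0.46·(1.28)²/(0.71−0.54)² = 14.1.
At s = 14.1: P(θ<0.71) ≈ 0.905. Adjusting to match 0.9 gives s ≈ 13.52.
So α = 0.54·13.52 ≈ 7.30, β = 0.46·13.52 ≈ 6.22.

α ≈ 7.30, β ≈ 6.22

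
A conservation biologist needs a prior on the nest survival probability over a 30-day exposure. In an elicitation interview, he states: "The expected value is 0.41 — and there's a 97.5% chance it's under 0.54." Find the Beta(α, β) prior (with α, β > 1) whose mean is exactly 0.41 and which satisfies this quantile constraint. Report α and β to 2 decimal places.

With mean 0.41 fixed, write α = 0.41s, β = 0.59s where s = α+β.
Need P(θ < 0.54) = 0.975 under Beta(0.41s, 0.59s). Normal approximation: (q−m)/√(m(1−m)/s) ≈ z_{0.975} = 1.96, so s ≈ 0.41·0.59·(1.96)²/(0.54−0.41)² = 55.0.
At s = 55.0: P(θ<0.54) ≈ 0.974. Adjusting to match 0.975 gives s ≈ 56.18.
So α = 0.41·56.18 ≈ 23.03, β = 0.59·56.18 ≈ 33.14.

α ≈ 23.03, β ≈ 33.14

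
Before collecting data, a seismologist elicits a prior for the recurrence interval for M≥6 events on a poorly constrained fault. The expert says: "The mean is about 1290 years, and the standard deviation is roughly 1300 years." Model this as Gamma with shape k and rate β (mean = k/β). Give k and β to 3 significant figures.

For Gamma(k, rate β): mean = k/β, variance = k/β², so CV = 1/√k.
CV = SD/mean = 1300/1290 = 1.008, hence k = 1/CV² = 0.985.
Then β = k/mean = 0.985/1290 = 0.000763.

k ≈ 0.985, β ≈ 0.000763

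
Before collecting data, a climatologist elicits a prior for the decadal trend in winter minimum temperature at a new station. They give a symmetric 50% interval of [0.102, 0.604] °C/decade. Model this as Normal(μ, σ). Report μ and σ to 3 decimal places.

μ = 0.353, σ = 0.372

A symmetric 50% interval runs μ ± z·σ with z = 0.6745.
Half-width = 0.251, so σ = 0.251/0.6745 = 0.372.
μ is the interval midpoint, 0.353.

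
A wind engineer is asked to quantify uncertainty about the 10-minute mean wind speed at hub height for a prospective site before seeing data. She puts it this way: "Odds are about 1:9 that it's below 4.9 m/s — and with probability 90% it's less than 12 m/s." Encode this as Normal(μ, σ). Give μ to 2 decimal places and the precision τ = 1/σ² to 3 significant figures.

μ = 8.45, τ = 0.13

For Normal(μ,σ), the p-quantile is μ + z_p·σ. Here z_{0.1} = -1.282, z_{0.9} = 1.282.
So 4.9 = μ − 1.282σ and 12 = μ + 1.282σ.
Subtracting: σ = (12 − 4.9)/(1.282 − (-1.282)) = 2.77.
Then μ = 4.9 − (-1.282)·2.77 = 8.45.
Precision τ = 1/σ² = 1/2.77² = 0.13.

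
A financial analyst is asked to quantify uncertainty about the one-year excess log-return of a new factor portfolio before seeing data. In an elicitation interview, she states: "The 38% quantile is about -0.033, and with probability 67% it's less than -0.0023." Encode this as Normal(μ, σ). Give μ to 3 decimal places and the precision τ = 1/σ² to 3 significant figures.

For Normal(μ,σ), the p-quantile is μ + z_p·σ. Here z_{0.38} = -0.3055, z_{0.67} = 0.4399.
So -0.033 = μ − 0.3055σ and -0.0023 = μ + 0.4399σ.
Subtracting: σ = (-0.0023 − -0.033)/(0.4399 − (-0.3055)) = 0.041.
Then μ = -0.033 − (-0.3055)·0.041 = -0.020.
Precision τ = 1/σ² = 1/0.04119² = 590.

μ = -0.020, τ = 590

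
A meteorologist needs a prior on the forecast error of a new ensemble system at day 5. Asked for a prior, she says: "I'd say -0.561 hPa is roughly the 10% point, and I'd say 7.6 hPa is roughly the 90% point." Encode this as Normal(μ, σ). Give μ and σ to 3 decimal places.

μ = 3.519, σ = 3.184

The p-quantile of Normal(μ,σ) is μ + z_p·σ, with z_{0.1} = -1.282 and z_{0.9} = 1.282.
Eliminate σ: μ = (z₂·x₁ − z₁·x₂)/(z₂ − z₁) = (1.282·-0.561 − (-1.282)·7.6)/2.563 = 3.519.
Then σ = (x₂ − x₁)/(z₂ − z₁) = (7.6 − -0.561)/2.563 = 3.184.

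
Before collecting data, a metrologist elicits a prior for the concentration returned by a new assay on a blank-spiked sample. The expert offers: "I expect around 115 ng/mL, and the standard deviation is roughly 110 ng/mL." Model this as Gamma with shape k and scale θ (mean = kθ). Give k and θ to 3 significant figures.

k ≈ 1.09, θ ≈ 105

For Gamma(k, scale θ): mean = kθ, variance = kθ², so CV = 1/√k.
CV = SD/mean = 110/115 = 0.9565, hence k = 1/CV² = 1.09.
Then θ = mean/k = 115/1.09 = 105.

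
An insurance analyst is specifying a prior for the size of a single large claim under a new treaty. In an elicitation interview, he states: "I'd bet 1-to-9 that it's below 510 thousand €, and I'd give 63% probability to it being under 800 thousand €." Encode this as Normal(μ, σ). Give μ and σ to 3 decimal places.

μ = 740.351, σ = 179.744

For Normal(μ,σ), the p-quantile is μ + z_p·σ. Here z_{0.1} = -1.282, z_{0.63} = 0.3319.
So 510 = μ − 1.282σ and 800 = μ + 0.3319σ.
Subtracting: σ = (800 − 510)/(0.3319 − (-1.282)) = 179.744.
Then μ = 510 − (-1.282)·179.744 = 740.351.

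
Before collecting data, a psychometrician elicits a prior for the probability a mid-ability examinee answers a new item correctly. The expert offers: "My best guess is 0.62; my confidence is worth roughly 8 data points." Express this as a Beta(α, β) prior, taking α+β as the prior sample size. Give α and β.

Under the effective-sample-size interpretation, Beta(α, β) has prior mean α/(α+β) and prior sample size α+β.
So α+β = 8 and α/(α+β) = 0.62, giving α = 0.62·8 = 4.96 and β = 8 − 4.96 = 3.04.

α = 4.96, β = 3.04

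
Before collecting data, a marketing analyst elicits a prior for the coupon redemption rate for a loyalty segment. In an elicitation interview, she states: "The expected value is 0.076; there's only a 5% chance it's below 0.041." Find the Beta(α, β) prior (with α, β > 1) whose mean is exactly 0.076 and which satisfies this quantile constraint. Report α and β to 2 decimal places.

With mean 0.076 fixed, write α = 0.076s, β = 0.924s where s = α+β.
Need P(θ < 0.041) = 0.05 under Beta(0.076s, 0.924s). Normal approximation: (q−m)/√(m(1−m)/s) ≈ z_{0.05} = -1.64, so s ≈ 0.076·0.924·(-1.64)²/(0.041−0.076)² = 155.1.
At s = 155.1: P(θ<0.041) ≈ 0.030. Adjusting to match 0.05 gives s ≈ 121.88.
So α = 0.076·121.88 ≈ 9.26, β = 0.924·121.88 ≈ 112.61.

α ≈ 9.26, β ≈ 112.61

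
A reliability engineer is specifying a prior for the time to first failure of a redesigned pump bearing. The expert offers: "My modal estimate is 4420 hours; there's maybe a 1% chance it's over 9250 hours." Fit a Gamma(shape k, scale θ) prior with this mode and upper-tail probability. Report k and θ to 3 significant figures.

k ≈ 9.93, θ ≈ 495

Gamma(k,θ) with k>1 has mode (k−1)θ, so θ = 4420/(k−1).
Need P(X < 9250) = 0.99 with θ tied to k this way. Start at k = 2, θ = 4420: P(X<9250) ≈ 0.619.
Too low — raise k to concentrate. Iterating converges to k ≈ 9.93.
Then θ = 4420/(9.93−1) ≈ 495.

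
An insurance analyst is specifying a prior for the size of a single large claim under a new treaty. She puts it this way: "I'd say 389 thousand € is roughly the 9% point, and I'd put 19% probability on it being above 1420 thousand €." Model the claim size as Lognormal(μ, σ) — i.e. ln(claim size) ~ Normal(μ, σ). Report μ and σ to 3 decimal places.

μ ≈ 6.746, σ ≈ 0.584

If T ~ Lognormal(μ,σ) then ln T ~ Normal(μ,σ), so the p-quantile of ln T is μ + z_p·σ.
ln(389) = 5.964 and ln(1420) = 7.258; z_{0.09} = -1.341, z_{0.81} = 0.8779.
σ = (7.258 − 5.964)/(0.8779 − (-1.341)) = 0.584.
μ = 5.964 − (-1.341)·0.584 = 6.746.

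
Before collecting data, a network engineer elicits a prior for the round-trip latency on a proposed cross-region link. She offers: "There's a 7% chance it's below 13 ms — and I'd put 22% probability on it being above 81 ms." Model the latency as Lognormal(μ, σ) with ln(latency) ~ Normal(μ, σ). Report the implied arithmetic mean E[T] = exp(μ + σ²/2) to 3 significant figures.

If T ~ Lognormal(μ,σ) then ln T ~ Normal(μ,σ), so the p-quantile of ln T is μ + z_p·σ.
ln(13) = 2.565 and ln(81) = 4.394; z_{0.07} = -1.476, z_{0.78} = 0.7722.
σ = (4.394 − 2.565)/(0.7722 − (-1.476)) = 0.814.
μ = 2.565 − (-1.476)·0.814 = 3.766.
E[T] = exp(μ + σ²/2) = exp(3.766 + 0.3312) = 60.2 ms.

E[T] ≈ 60.2 ms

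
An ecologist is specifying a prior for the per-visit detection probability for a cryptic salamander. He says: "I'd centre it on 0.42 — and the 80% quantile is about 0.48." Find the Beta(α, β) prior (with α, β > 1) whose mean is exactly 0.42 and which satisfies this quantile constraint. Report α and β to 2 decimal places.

α ≈ 19.96, β ≈ 27.57

With mean 0.42 fixed, write α = 0.42s, β = 0.58s where s = α+β.
Need P(θ < 0.48) = 0.8 under Beta(0.42s, 0.58s). Normal approximation: (q−m)/√(m(1−m)/s) ≈ z_{0.8} = 0.842, so s ≈ 0.42·0.58·(0.842)²/(0.48−0.42)² = 47.9.
At s = 47.9: P(θ<0.48) ≈ 0.801. Adjusting to match 0.8 gives s ≈ 47.53.
So α = 0.42·47.53 ≈ 19.96, β = 0.58·47.53 ≈ 27.57.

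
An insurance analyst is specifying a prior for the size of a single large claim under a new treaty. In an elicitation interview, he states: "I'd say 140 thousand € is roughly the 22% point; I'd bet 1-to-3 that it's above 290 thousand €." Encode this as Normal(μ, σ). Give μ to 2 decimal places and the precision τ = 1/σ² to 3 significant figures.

For Normal(μ,σ), the p-quantile is μ + z_p·σ. Here z_{0.22} = -0.7722, z_{0.75} = 0.6745.
So 140 = μ − 0.7722σ and 290 = μ + 0.6745σ.
Subtracting: σ = (290 − 140)/(0.6745 − (-0.7722)) = 103.69.
Then μ = 140 − (-0.7722)·103.69 = 220.07.
Precision τ = 1/σ² = 1/103.7² = 9.3e-05.

μ = 220.07, τ = 9.3e-05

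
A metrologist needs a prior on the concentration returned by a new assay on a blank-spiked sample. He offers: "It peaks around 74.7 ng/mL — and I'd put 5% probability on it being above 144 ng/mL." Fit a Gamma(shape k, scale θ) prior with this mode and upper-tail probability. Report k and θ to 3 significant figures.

Gamma(k,θ) with k>1 has mode (k−1)θ, so θ = 74.7/(k−1).
Need P(X < 144) = 0.95 with θ tied to k this way. Start at k = 2, θ = 74.7: P(X<144) ≈ 0.574.
Too low — raise k to concentrate. Iterating converges to k ≈ 7.45.
Then θ = 74.7/(7.45−1) ≈ 11.6.

k ≈ 7.45, θ ≈ 11.6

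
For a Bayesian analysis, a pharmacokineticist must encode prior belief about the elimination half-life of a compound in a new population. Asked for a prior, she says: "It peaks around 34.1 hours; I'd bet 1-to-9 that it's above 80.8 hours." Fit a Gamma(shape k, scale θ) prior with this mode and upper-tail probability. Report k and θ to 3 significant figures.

Gamma(k,θ) with k>1 has mode (k−1)θ, so θ = 34.1/(k−1).
Need P(X < 80.8) = 0.9 with θ tied to k this way. Start at k = 2, θ = 34.1: P(X<80.8) ≈ 0.685.
Too low — raise k to concentrate. Iterating converges to k ≈ 3.58.
Then θ = 34.1/(3.58−1) ≈ 13.2.

k ≈ 3.58, θ ≈ 13.2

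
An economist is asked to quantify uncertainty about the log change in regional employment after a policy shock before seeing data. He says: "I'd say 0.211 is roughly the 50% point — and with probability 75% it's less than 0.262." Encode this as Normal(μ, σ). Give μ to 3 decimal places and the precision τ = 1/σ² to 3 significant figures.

For Normal(μ,σ), the p-quantile is μ + z_p·σ. Here z_{0.5} = 0, z_{0.75} = 0.6745.
So 0.211 = μ + 0σ and 0.262 = μ + 0.6745σ.
Subtracting: σ = (0.262 − 0.211)/(0.6745 − (0)) = 0.076.
Then μ = 0.211 − (0)·0.076 = 0.211.
Precision τ = 1/σ² = 1/0.07561² = 175.

μ = 0.211, τ = 175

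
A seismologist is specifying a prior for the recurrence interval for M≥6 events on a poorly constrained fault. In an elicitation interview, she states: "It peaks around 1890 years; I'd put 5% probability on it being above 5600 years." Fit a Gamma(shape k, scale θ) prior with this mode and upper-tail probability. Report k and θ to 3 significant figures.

Gamma(k,θ) with k>1 has mode (k−1)θ, so θ = 1890/(k−1).
Need P(X < 5600) = 0.95 with θ tied to k this way. Start at k = 2, θ = 1890: P(X<5600) ≈ 0.795.
Too low — raise k to concentrate. Iterating converges to k ≈ 3.25.
Then θ = 1890/(3.25−1) ≈ 840.

k ≈ 3.25, θ ≈ 840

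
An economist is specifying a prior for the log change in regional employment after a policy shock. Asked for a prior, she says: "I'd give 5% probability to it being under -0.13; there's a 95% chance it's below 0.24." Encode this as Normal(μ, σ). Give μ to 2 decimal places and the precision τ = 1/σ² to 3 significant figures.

μ = 0.06, τ = 79.1

For Normal(μ,σ), the p-quantile is μ + z_p·σ. Here z_{0.05} = -1.645, z_{0.95} = 1.645.
So -0.13 = μ − 1.645σ and 0.24 = μ + 1.645σ.
Subtracting: σ = (0.24 − -0.13)/(1.645 − (-1.645)) = 0.11.
Then μ = -0.13 − (-1.645)·0.11 = 0.06.
Precision τ = 1/σ² = 1/0.1125² = 79.1.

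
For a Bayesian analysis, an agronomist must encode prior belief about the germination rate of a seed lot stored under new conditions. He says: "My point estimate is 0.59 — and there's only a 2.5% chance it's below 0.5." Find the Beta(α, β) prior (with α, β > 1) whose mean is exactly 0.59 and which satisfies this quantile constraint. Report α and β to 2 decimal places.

With mean 0.59 fixed, write α = 0.59s, β = 0.41s where s = α+β.
Need P(θ < 0.5) = 0.025 under Beta(0.59s, 0.41s). Normal approximation: (q−m)/√(m(1−m)/s) ≈ z_{0.025} = -1.96, so s ≈ 0.59·0.41·(-1.96)²/(0.5−0.59)² = 114.7.
At s = 114.7: P(θ<0.5) ≈ 0.026. Adjusting to match 0.025 gives s ≈ 117.07.
So α = 0.59·117.07 ≈ 69.07, β = 0.41·117.07 ≈ 48.00.

α ≈ 69.07, β ≈ 48.00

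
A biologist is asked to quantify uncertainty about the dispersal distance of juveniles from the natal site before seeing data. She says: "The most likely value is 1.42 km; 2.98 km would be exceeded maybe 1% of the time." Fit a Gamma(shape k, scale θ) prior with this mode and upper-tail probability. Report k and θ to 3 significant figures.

Gamma(k,θ) with k>1 has mode (k−1)θ, so θ = 1.42/(k−1).
Need P(X < 2.98) = 0.99 with θ tied to k this way. Start at k = 2, θ = 1.42: P(X<2.98) ≈ 0.620.
Too low — raise k to concentrate. Iterating converges to k ≈ 9.86.
Then θ = 1.42/(9.86−1) ≈ 0.16.

k ≈ 9.86, θ ≈ 0.16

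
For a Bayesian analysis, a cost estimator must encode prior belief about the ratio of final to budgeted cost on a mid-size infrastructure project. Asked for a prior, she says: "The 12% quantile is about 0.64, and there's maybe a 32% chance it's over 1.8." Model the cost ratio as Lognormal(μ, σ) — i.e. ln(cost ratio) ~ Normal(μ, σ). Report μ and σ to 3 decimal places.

μ ≈ 0.293, σ ≈ 0.630

If T ~ Lognormal(μ,σ) then ln T ~ Normal(μ,σ), so the p-quantile of ln T is μ + z_p·σ.
ln(0.64) = -0.4463 and ln(1.8) = 0.5878; z_{0.12} = -1.175, z_{0.68} = 0.4677.
σ = (0.5878 − -0.4463)/(0.4677 − (-1.175)) = 0.630.
μ = -0.4463 − (-1.175)·0.630 = 0.293.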